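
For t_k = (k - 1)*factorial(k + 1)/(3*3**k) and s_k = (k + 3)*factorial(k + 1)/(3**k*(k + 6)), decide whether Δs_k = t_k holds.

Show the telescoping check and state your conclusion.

Invalid: residual -(k**2 + 5*k - 9)*factorial(k + 1)/(3**k*(k + 6)*(k + 7)) ≠ 0.

s_(k+1) = (k + 4)*factorial(k + 2)/(3*3**k*(k + 7))
s_(k+1) − s_k = (k**3 + 9*k**2 + 14*k - 15)*factorial(k + 1)/(3*3**k*(k + 6)*(k + 7))
(s_(k+1) − s_k) − t_k = -(k**2 + 5*k - 9)*factorial(k + 1)/(3**k*(k + 6)*(k + 7))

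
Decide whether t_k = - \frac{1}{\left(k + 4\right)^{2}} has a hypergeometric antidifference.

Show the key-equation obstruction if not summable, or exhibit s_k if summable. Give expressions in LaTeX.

No — the linear system for f has no solution.

Step 1: r(k) = (k + 4)**2/(k + 5)**2.
Factor: A=k**2 + 8*k + 16; B=k**2 + 10*k + 25; C=1.
Need (k**2 + 8*k + 16)·f(k+1) − (k**2 + 8*k + 16)·f(k) = 1.
d = 0 from the (2,2,0) case.
Generic f = c0 gives residual -1; -1 = 0 cannot hold, so t_k is not Gosper-summable.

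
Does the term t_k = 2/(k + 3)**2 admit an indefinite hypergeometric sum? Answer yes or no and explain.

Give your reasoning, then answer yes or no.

No — key equation has no polynomial f.

r(k) = (k + 3)**2/(k + 4)**2 after simplifying.
Factor: A=k**2 + 6*k + 9; B=k**2 + 8*k + 16; C=1.
Solve (k**2 + 6*k + 9)·f(k+1) − (k**2 + 6*k + 9)·f(k) = 1.
d = 0 from the (2,2,0) case.
Write f(k) = c0. Then LHS − RHS = -1, requiring -1 = 0: contradictory. No certificate.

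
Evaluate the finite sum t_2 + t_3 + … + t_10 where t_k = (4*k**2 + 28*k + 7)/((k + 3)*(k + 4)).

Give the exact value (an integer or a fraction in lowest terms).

Σ = 2151/70

Compute t_(k+1)/t_k: get (k + 3)*(28*k + 4*(k + 1)**2 + 35)/((k + 5)*(4*k**2 + 28*k + 7)).
A = k + 3, B = k + 5, C = k**2 + 7*k + 7/4.
f must satisfy (k + 3)·f(k+1) − (k + 4)·f(k) = k**2 + 7*k + 7/4.
Bound: deg f ≤ 2.
Coefficient equations give f(k) = k*(12*k - 5)/12.
So s_k = (B(k−1)f/C)·t_k = (k*(k + 4)*(12*k - 5)/(3*(4*k**2 + 28*k + 7)))·t_k = k*(12*k - 5)/(3*(k + 3)).
Δs = (4*k**2 + 28*k + 7)/(k**2 + 7*k + 12), as required.
Evaluate s at k=11 and k=2: 1397/42 and 38/15; difference 2151/70.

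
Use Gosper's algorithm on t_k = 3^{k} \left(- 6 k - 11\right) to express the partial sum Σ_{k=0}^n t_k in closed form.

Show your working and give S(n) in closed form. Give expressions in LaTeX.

S(n) = - 9 \cdot 3^{n} n - 12 \cdot 3^{n} + 1

t_(k+1)/t_k = 3*(6*k + 17)/(6*k + 11).
Factor: A=3; B=1; C=k + 11/6.
f must satisfy (3)·f(k+1) − (1)·f(k) = k + 11/6.
deg f ≤ 1 (via 0,0,1).
Match coefficients ⇒ f(k) = (3*k + 1)/6.
Certificate R = B(k−1)f/C = (3*k + 1)/(6*k + 11) gives s_k = 3**k*(-3*k - 1).
s_(k+1) − s_k = 3**k*(-6*k - 11) = t_k.
Evaluate: s_(n+1) = 3**(n + 1)*(-3*n - 4); subtract s_(0) = -1 ⇒ S(n) = -9*3**n*n - 12*3**n + 1.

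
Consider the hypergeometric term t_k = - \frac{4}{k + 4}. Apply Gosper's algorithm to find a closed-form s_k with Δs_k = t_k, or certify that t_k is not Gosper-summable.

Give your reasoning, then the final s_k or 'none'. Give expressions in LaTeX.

none (Gosper's algorithm certifies no s_k)

r(k) = (k + 4)/(k + 5) after simplifying.
So A=k + 4 and B=k + 5, with C=1.
Need (k + 4)·f(k+1) − (k + 4)·f(k) = 1.
d = 0 from the (1,1,0) case.
f = c0 ⇒ A·f(k+1) − B(k−1)·f(k) − C = -1. The system {-1 = 0} is inconsistent; no antidifference.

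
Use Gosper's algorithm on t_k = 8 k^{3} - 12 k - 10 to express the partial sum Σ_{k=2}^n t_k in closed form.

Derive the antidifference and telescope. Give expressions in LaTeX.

S(n) = 2 n^{4} + 4 n^{3} - 4 n^{2} - 16 n + 14

Ratio r(k) = (6*k - 4*(k + 1)**3 + 11)/(-4*k**3 + 6*k + 5).
Factor: A=1; B=1; C=k**3 - 3*k/2 - 5/4.
Need (1)·f(k+1) − (1)·f(k) = k**3 - 3*k/2 - 5/4.
Degrees (0,0,3) ⇒ d ≤ 4.
Match coefficients ⇒ f(k) = k*(k**3 - 2*k**2 - 2*k - 2)/4.
Certificate R = B(k−1)f/C = k*(k**3 - 2*k**2 - 2*k - 2)/(4*k**3 - 6*k - 5) gives s_k = 2*k*(k**3 - 2*k**2 - 2*k - 2).
Check: Δs_k = 8*k**3 - 12*k - 10. ✓
s_(n+1) = 2*n**4 + 4*n**3 - 4*n**2 - 16*n - 10 and s_(2) = -24, so S(n) = 2*n**4 + 4*n**3 - 4*n**2 - 16*n + 14.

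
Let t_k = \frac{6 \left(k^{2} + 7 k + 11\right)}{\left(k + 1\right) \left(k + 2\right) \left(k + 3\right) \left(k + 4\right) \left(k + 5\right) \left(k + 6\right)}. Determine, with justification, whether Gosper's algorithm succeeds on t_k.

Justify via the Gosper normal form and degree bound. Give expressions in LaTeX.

Yes. s_k = \frac{2 k \left(k^{2} + 9 k + 23\right)}{15 \left(k^{3} + 9 k^{2} + 23 k + 15\right)}.

The ratio is (k + 1)*(7*k + (k + 1)**2 + 18)/((k + 7)*(k**2 + 7*k + 11)).
Gosper form: A/B · C(k+1)/C(k) with A=k + 1, B=k + 7, C=k**2 + 7*k + 11.
Need (k + 1)·f(k+1) − (k + 6)·f(k) = k**2 + 7*k + 11.
Bound: deg f ≤ 5.
A polynomial solution: f(k) = k*(k + 2)*(k + 4)*(k**2 + 9*k + 23)/45.
Certificate R = B(k−1)f/C = k*(k + 2)*(k + 4)*(k + 6)*(k**2 + 9*k + 23)/(45*(k**2 + 7*k + 11)) gives s_k = 2*k*(k**2 + 9*k + 23)/(15*(k**3 + 9*k**2 + 23*k + 15)).
Check: Δs_k = 6*(k**2 + 7*k + 11)/(k**6 + 21*k**5 + 175*k**4 + 735*k**3 + 1624*k**2 + 1764*k + 720). ✓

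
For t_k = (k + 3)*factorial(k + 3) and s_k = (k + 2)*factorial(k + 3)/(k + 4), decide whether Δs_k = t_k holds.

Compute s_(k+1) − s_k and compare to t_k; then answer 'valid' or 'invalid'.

s_(k+1) = (k + 3)*factorial(k + 4)/(k + 5)
s_(k+1) − s_k = (k**3 + 10*k**2 + 33*k + 38)*factorial(k + 3)/((k + 4)*(k + 5))
(s_(k+1) − s_k) − t_k = -2*(k**2 + 7*k + 11)*factorial(k + 3)/((k + 4)*(k + 5))

Invalid: residual -2*(k**2 + 7*k + 11)*factorial(k + 3)/((k + 4)*(k + 5)) ≠ 0.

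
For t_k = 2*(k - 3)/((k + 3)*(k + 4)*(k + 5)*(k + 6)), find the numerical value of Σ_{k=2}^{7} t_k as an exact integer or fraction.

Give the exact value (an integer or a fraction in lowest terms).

Ratio r(k) = (k - 2)*(k + 3)/((k - 3)*(k + 7)).
Factor: A=k + 3; B=k + 7; C=k - 3.
Need (k + 3)·f(k+1) − (k + 6)·f(k) = k - 3.
Degrees (1,1,1) ⇒ d ≤ 3.
A polynomial solution: f(k) = -k*(k**2 + 12*k + 107)/120.
So s_k = (B(k−1)f/C)·t_k = (-k*(k + 6)*(k**2 + 12*k + 107)/(120*(k - 3)))·t_k = k*(-k**2 - 12*k - 107)/(60*(k + 3)*(k + 4)*(k + 5)).
s_(k+1) − s_k = 2*(k - 3)/(k**4 + 18*k**3 + 119*k**2 + 342*k + 360) = t_k.
Sum = s_(8) − s_(2); s_(8) = -89/4290, s_(2) = -3/140 ⇒ 41/60060.

Σ = 41/60060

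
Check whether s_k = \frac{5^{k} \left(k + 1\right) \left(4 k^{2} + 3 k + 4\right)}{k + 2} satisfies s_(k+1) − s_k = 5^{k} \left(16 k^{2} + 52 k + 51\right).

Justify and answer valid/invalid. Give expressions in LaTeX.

s_(k+1) = 5**(k + 1)*(k + 2)*(3*k + 4*(k + 1)**2 + 7)/(k + 3)
s_(k+1) − s_k = 5**k*(16*k**4 + 116*k**3 + 327*k**2 + 415*k + 208)/(k**2 + 5*k + 6)
(s_(k+1) − s_k) − t_k = 5**k*(-16*k**3 - 80*k**2 - 152*k - 98)/(k**2 + 5*k + 6)

Invalid: residual \frac{5^{k} \left(- 16 k^{3} - 80 k^{2} - 152 k - 98\right)}{k^{2} + 5 k + 6} ≠ 0.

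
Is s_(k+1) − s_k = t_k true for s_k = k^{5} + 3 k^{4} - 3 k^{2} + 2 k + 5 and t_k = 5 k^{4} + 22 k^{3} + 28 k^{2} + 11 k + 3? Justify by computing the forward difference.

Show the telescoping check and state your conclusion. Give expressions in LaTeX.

s_(k+1) = 2*k + (k + 1)**5 + 3*(k + 1)**4 - 3*(k + 1)**2 + 7
s_(k+1) − s_k = 5*k**4 + 22*k**3 + 28*k**2 + 11*k + 3
(s_(k+1) − s_k) − t_k = 0

valid; difference matches t_k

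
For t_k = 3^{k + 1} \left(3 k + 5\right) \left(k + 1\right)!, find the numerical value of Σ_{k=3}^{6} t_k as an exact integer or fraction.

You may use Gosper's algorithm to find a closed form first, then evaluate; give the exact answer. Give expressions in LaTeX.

Σ = 264537576

r(k) = 3*(k + 2)*(3*k + 8)/(3*k + 5) after simplifying.
So A=3*k + 6 and B=1, with C=k + 5/3.
f must satisfy (3*k + 6)·f(k+1) − (1)·f(k) = k + 5/3.
From deg A=1, deg B=0, deg C=1: d=0.
Solving with deg f ≤ 0: f(k) = 1/3.
R(k) = B(k−1)·f(k)/C(k) = 1/(3*k + 5); s_k = R·t_k = 3**(k + 1)*factorial(k + 1).
s_(k+1) − s_k = 3**(k + 1)*(3*k + 5)*factorial(k + 1) = t_k.
Evaluate s at k=7 and k=3: 264539520 and 1944; difference 264537576.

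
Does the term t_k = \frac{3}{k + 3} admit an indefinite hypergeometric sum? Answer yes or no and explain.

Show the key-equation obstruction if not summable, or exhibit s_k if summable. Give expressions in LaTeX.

No — t_k has no hypergeometric antidifference.

The ratio is (k + 3)/(k + 4).
A = k + 3, B = k + 4, C = 1.
Set up (k + 3)·f(k+1) − (k + 3)·f(k) − (1) = 0.
d = 0 from the (1,1,0) case.
Generic f = c0 gives residual -1; -1 = 0 cannot hold, so t_k is not Gosper-summable.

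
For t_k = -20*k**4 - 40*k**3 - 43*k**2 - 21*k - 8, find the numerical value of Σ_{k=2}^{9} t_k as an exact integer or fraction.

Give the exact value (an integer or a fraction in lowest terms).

Compute t_(k+1)/t_k: get (20*k**4 + 120*k**3 + 283*k**2 + 307*k + 132)/(20*k**4 + 40*k**3 + 43*k**2 + 21*k + 8).
So A=1 and B=1, with C=k**4 + 2*k**3 + 43*k**2/20 + 21*k/20 + 2/5.
f must satisfy (1)·f(k+1) − (1)·f(k) = k**4 + 2*k**3 + 43*k**2/20 + 21*k/20 + 2/5.
deg f ≤ 5 (via 0,0,4).
Match coefficients ⇒ f(k) = k*(4*k**4 + k**2 - k + 4)/20.
So s_k = (B(k−1)f/C)·t_k = (k*(4*k**4 + k**2 - k + 4)/(20*k**4 + 40*k**3 + 43*k**2 + 21*k + 8))·t_k = k*(-4*k**4 - k**2 + k - 4).
Δs = -20*k**4 - 40*k**3 - 43*k**2 - 21*k - 8, as required.
Telescoping: Σ = s_(10) − s_(2) = -400940 − (-140) = -400800.

Σ = -400800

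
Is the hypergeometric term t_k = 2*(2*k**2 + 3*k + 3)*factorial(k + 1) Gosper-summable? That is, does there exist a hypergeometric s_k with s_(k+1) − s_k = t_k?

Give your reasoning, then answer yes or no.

Ratio r(k) = (k + 2)*(3*k + 2*(k + 1)**2 + 6)/(2*k**2 + 3*k + 3).
A = k + 2, B = 1, C = k**2 + 3*k/2 + 3/2.
Need (k + 2)·f(k+1) − (1)·f(k) = k**2 + 3*k/2 + 3/2.
Bound: deg f ≤ 1.
Solve for f: f(k) = (2*k - 1)/2 (degree 1 ≤ 1).
So s_k = (B(k−1)f/C)·t_k = ((2*k - 1)/(2*k**2 + 3*k + 3))·t_k = 2*(2*k - 1)*factorial(k + 1).
Verify: 2*(2*k**2 + 3*k + 3)*factorial(k + 1) matches t_k.

Yes. s_k = 2*(2*k - 1)*factorial(k + 1).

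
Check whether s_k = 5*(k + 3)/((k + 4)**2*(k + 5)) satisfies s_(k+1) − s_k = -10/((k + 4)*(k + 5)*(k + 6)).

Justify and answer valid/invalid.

Invalid: residual 5*(3*k + 14)/(k**5 + 24*k**4 + 229*k**3 + 1086*k**2 + 2560*k + 2400) ≠ 0.

s_(k+1) = 5*(k + 4)/((k + 5)**2*(k + 6))
s_(k+1) − s_k = 5*(-(k + 3)*(k + 5)*(k + 6) + (k + 4)**3)/((k + 4)**2*(k + 5)**2*(k + 6))
(s_(k+1) − s_k) − t_k = 5*(3*k + 14)/(k**5 + 24*k**4 + 229*k**3 + 1086*k**2 + 2560*k + 2400)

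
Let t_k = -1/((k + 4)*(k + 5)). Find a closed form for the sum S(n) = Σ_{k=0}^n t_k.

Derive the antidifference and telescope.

S(n) = (-n - 1)/(4*(n + 5))

r(k) = (k + 4)/(k + 6) after simplifying.
Gosper form: A/B · C(k+1)/C(k) with A=k + 4, B=k + 6, C=1.
Need (k + 4)·f(k+1) − (k + 5)·f(k) = 1.
deg f ≤ 1 (via 1,1,0).
Coefficient equations give f(k) = k/4.
Certificate R = B(k−1)f/C = k*(k + 5)/4 gives s_k = -k/(4*k + 16).
Δs = -1/(k**2 + 9*k + 20), as required.
Telescope: S(n) = s_(n+1) − s_(0) = (-n - 1)/(4*(n + 5)) − (0) = (-n - 1)/(4*(n + 5)).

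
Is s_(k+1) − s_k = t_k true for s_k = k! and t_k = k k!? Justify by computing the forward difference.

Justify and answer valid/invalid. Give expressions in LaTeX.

valid; difference matches t_k

s_(k+1) = factorial(k + 1)
s_(k+1) − s_k = k*factorial(k)
(s_(k+1) − s_k) − t_k = 0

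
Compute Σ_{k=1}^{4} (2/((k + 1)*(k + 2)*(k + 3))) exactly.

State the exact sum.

r(k) = (k + 1)/(k + 4) after simplifying.
Take A(k)=k + 1, B(k)=k + 4, C(k)=1.
f must satisfy (k + 1)·f(k+1) − (k + 3)·f(k) = 1.
Bound: deg f ≤ 2.
A polynomial solution: f(k) = k*(k + 3)/4.
R(k) = B(k−1)·f(k)/C(k) = k*(k + 3)**2/4; s_k = R·t_k = k*(k + 3)/(2*(k + 1)*(k + 2)).
Check: Δs_k = 2/(k**3 + 6*k**2 + 11*k + 6). ✓
Σ_(k=1)^(4) t_k = s_(5) − s_(1) = 10/21 − (1/3) = 1/7.

Σ = 1/7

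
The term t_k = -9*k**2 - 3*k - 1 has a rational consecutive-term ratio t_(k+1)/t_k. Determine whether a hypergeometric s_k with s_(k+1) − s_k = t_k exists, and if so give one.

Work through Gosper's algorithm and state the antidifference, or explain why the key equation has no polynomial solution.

s_k = k*(-3*k**2 + 3*k - 1)

Ratio r(k) = (9*k**2 + 21*k + 13)/(9*k**2 + 3*k + 1).
So A=1 and B=1, with C=k**2 + k/3 + 1/9.
Set up (1)·f(k+1) − (1)·f(k) − (k**2 + k/3 + 1/9) = 0.
From deg A=0, deg B=0, deg C=2: d=3.
Coefficient equations give f(k) = k*(3*k**2 - 3*k + 1)/9.
R(k) = B(k−1)·f(k)/C(k) = k*(3*k**2 - 3*k + 1)/(9*k**2 + 3*k + 1); s_k = R·t_k = k*(-3*k**2 + 3*k - 1).
Δs = -9*k**2 - 3*k - 1, as required.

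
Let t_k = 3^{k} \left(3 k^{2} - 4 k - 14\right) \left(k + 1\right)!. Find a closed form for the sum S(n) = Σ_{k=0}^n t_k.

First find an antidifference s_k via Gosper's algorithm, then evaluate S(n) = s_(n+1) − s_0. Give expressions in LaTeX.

S(n) = 3 \cdot 3^{n} n^{3} n! - 21 \cdot 3^{n} n n! - 18 \cdot 3^{n} n! + 4

Ratio r(k) = 3*(3*k**3 + 8*k**2 - 11*k - 30)/(3*k**2 - 4*k - 14).
Gosper form: A/B · C(k+1)/C(k) with A=3*k + 6, B=1, C=k**2 - 4*k/3 - 14/3.
f must satisfy (3*k + 6)·f(k+1) − (1)·f(k) = k**2 - 4*k/3 - 14/3.
Degrees (1,0,2) ⇒ d ≤ 1.
A polynomial solution: f(k) = (k - 4)/3.
Get s_k = R·t_k = 3**k*(k - 4)*factorial(k + 1) with R(k) = B(k−1)f(k)/C(k) = (k - 4)/(3*k**2 - 4*k - 14).
Check: Δs_k = 3**k*(3*k**2 - 4*k - 14)*factorial(k + 1). ✓
s_(n+1) = 3**(n + 1)*(n - 3)*factorial(n + 2) and s_(0) = -4, so S(n) = 3*3**n*n**3*factorial(n) - 21*3**n*n*factorial(n) - 18*3**n*factorial(n) + 4.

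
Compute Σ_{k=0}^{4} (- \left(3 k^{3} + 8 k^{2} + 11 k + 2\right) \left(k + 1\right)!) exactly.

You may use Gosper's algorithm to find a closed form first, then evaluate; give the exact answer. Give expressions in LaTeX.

Σ = -48962

Compute t_(k+1)/t_k: get (3*k**4 + 23*k**3 + 70*k**2 + 96*k + 48)/(3*k**3 + 8*k**2 + 11*k + 2).
Take A(k)=k + 2, B(k)=1, C(k)=k**3 + 8*k**2/3 + 11*k/3 + 2/3.
Need (k + 2)·f(k+1) − (1)·f(k) = k**3 + 8*k**2/3 + 11*k/3 + 2/3.
deg f ≤ 2 (via 1,0,3).
Solve for f: f(k) = (k - 1)*(3*k + 2)/3 (degree 2 ≤ 2).
R(k) = B(k−1)·f(k)/C(k) = (k - 1)*(3*k + 2)/(3*k**3 + 8*k**2 + 11*k + 2); s_k = R·t_k = -(k - 1)*(3*k + 2)*factorial(k + 1).
Δs = -(3*k**3 + 8*k**2 + 11*k + 2)*factorial(k + 1), as required.
Sum = s_(5) − s_(0); s_(5) = -48960, s_(0) = 2 ⇒ -48962.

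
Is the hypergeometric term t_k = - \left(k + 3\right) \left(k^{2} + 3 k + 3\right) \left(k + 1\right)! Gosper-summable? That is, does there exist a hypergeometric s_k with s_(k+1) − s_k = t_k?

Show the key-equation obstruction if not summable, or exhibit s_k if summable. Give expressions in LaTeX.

Yes. s_k = - \left(k^{2} + 3 k + 1\right) \left(k + 1\right)!.

The ratio is (k + 2)*(k + 4)*(3*k + (k + 1)**2 + 6)/((k + 3)*(k**2 + 3*k + 3)).
So A=k + 2 and B=1, with C=k**3 + 6*k**2 + 12*k + 9.
Key eq: (k + 2)·f(k+1) = (1)·f(k) + (k**3 + 6*k**2 + 12*k + 9).
d = 2 from the (1,0,3) case.
A polynomial solution: f(k) = k**2 + 3*k + 1.
So s_k = (B(k−1)f/C)·t_k = ((k**2 + 3*k + 1)/((k + 3)*(k**2 + 3*k + 3)))·t_k = -(k**2 + 3*k + 1)*factorial(k + 1).
Verify: -(k + 3)*(k**2 + 3*k + 3)*factorial(k + 1) matches t_k.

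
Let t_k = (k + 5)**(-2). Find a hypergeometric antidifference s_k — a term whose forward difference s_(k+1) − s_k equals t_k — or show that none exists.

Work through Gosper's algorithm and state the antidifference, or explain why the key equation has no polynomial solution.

none — t_k is not Gosper-summable

t_(k+1)/t_k = (k + 5)**2/(k + 6)**2.
So A=k**2 + 10*k + 25 and B=k**2 + 12*k + 36, with C=1.
f must satisfy (k**2 + 10*k + 25)·f(k+1) − (k**2 + 10*k + 25)·f(k) = 1.
deg f ≤ 0 (via 2,2,0).
Generic f = c0 gives residual -1; -1 = 0 cannot hold, so t_k is not Gosper-summable.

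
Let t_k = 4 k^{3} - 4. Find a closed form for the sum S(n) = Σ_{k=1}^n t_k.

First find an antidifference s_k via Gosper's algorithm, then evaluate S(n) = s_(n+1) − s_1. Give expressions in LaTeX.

Step 1: r(k) = ((k + 1)**3 - 1)/(k**3 - 1).
So A=1 and B=1, with C=k**3 - 1.
Solve (1)·f(k+1) − (1)·f(k) = k**3 - 1.
deg f ≤ 4 (via 0,0,3).
A polynomial solution: f(k) = k*(k**3 - 2*k**2 + k - 4)/4.
R(k) = B(k−1)·f(k)/C(k) = k*(k**3 - 2*k**2 + k - 4)/(4*(k - 1)*(k**2 + k + 1)); s_k = R·t_k = k*(k**3 - 2*k**2 + k - 4).
Δs = 4*k**3 - 4, as required.
Σ_(k=1)^n t_k = s_(n+1) − s_(1) = (n**4 + 2*n**3 + n**2 - 4*n - 4) − (-4), i.e. n*(n**3 + 2*n**2 + n - 4).

S(n) = n \left(n^{3} + 2 n^{2} + n - 4\right)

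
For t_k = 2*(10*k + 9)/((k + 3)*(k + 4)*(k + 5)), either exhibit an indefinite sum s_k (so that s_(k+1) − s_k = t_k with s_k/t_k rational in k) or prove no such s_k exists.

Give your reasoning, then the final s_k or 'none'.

s_k = k*(13*k + 11)/(4*(k + 3)*(k + 4))

Ratio r(k) = (k + 3)*(10*k + 19)/((k + 6)*(10*k + 9)).
Factor: A=k + 3; B=k + 6; C=k + 9/10.
Need (k + 3)·f(k+1) − (k + 5)·f(k) = k + 9/10.
d = 2 from the (1,1,1) case.
Match coefficients ⇒ f(k) = k*(13*k + 11)/80.
Certificate R = B(k−1)f/C = k*(k + 5)*(13*k + 11)/(8*(10*k + 9)) gives s_k = k*(13*k + 11)/(4*(k + 3)*(k + 4)).
s_(k+1) − s_k = 2*(10*k + 9)/(k**3 + 12*k**2 + 47*k + 60) = t_k.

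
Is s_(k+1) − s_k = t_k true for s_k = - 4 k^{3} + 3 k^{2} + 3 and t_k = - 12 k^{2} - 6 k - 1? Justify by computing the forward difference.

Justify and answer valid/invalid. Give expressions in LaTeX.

valid (s_(k+1) − s_k reduces to t_k)

s_(k+1) = -4*(k + 1)**3 + 3*(k + 1)**2 + 3
s_(k+1) − s_k = -12*k**2 - 6*k - 1
(s_(k+1) − s_k) − t_k = 0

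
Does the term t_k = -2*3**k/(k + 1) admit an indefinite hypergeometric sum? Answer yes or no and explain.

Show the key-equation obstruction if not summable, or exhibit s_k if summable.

No. Not Gosper-summable.

t_(k+1)/t_k = 3*(k + 1)/(k + 2).
Factor: A=3*k + 3; B=k + 2; C=1.
Key eq: (3*k + 3)·f(k+1) = (k + 1)·f(k) + (1).
d = -1 from the (1,1,0) case.
Negative degree bound (-1): no f exists, t_k not Gosper-summable.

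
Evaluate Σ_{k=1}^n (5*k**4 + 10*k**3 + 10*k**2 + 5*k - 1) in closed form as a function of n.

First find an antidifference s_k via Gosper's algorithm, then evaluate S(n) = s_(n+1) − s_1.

r(k) = (5*k**4 + 30*k**3 + 70*k**2 + 75*k + 29)/(5*k**4 + 10*k**3 + 10*k**2 + 5*k - 1) after simplifying.
Take A(k)=1, B(k)=1, C(k)=k**4 + 2*k**3 + 2*k**2 + k - 1/5.
Set up (1)·f(k+1) − (1)·f(k) − (k**4 + 2*k**3 + 2*k**2 + k - 1/5) = 0.
Bound: deg f ≤ 5.
Match coefficients ⇒ f(k) = k*(k**4 - 2)/5.
Then R = B(k−1)f/C = k*(k**4 - 2)/(5*k**4 + 10*k**3 + 10*k**2 + 5*k - 1), so s_k = R(k)·t_k = k*(k**4 - 2).
s_(k+1) − s_k = -k*(k**4 - 2) + (k + 1)*((k + 1)**4 - 2) = t_k.
Σ_(k=1)^n t_k = s_(n+1) − s_(1) = (n**5 + 5*n**4 + 10*n**3 + 10*n**2 + 3*n - 1) − (-1), i.e. n*(n**4 + 5*n**3 + 10*n**2 + 10*n + 3).

S(n) = n*(n**4 + 5*n**3 + 10*n**2 + 10*n + 3)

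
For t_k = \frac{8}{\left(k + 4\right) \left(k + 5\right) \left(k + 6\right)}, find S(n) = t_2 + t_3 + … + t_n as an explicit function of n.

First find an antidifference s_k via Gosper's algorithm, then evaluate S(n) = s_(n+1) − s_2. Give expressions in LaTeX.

The ratio is (k + 4)/(k + 7).
Gosper form: A/B · C(k+1)/C(k) with A=k + 4, B=k + 7, C=1.
Solve (k + 4)·f(k+1) − (k + 6)·f(k) = 1.
From deg A=1, deg B=1, deg C=0: d=2.
Solving with deg f ≤ 2: f(k) = k*(k + 9)/40.
Then R = B(k−1)f/C = k*(k + 6)*(k + 9)/40, so s_k = R(k)·t_k = k*(k + 9)/(5*(k + 4)*(k + 5)).
Δs = 8/(k**3 + 15*k**2 + 74*k + 120), as required.
Telescope: S(n) = s_(n+1) − s_(2) = (n**2 + 11*n + 10)/(5*(n**2 + 11*n + 30)) − (11/105) = 2*(n**2 + 11*n - 12)/(21*(n**2 + 11*n + 30)).

S(n) = \frac{2 \left(n^{2} + 11 n - 12\right)}{21 \left(n^{2} + 11 n + 30\right)}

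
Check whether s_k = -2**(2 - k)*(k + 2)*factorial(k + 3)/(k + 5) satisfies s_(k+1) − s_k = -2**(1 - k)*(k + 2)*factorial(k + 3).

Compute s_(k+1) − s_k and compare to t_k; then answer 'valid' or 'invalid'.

Invalid: residual 6*(k**2 + 7*k + 8)*factorial(k + 3)/(2**k*(k + 5)*(k + 6)) ≠ 0.

s_(k+1) = -2**(1 - k)*(k + 3)*factorial(k + 4)/(k + 6)
s_(k+1) − s_k = -2**(1 - k)*(k**3 + 10*k**2 + 31*k + 36)*factorial(k + 3)/((k + 5)*(k + 6))
(s_(k+1) − s_k) − t_k = 6*(k**2 + 7*k + 8)*factorial(k + 3)/(2**k*(k + 5)*(k + 6))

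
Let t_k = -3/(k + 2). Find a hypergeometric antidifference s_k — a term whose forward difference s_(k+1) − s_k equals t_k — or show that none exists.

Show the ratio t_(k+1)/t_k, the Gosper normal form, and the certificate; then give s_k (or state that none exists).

Step 1: r(k) = (k + 2)/(k + 3).
A = k + 2, B = k + 3, C = 1.
Need (k + 2)·f(k+1) − (k + 2)·f(k) = 1.
d = 0 from the (1,1,0) case.
f = c0 ⇒ A·f(k+1) − B(k−1)·f(k) − C = -1. The system {-1 = 0} is inconsistent; no antidifference.

none — t_k is not Gosper-summable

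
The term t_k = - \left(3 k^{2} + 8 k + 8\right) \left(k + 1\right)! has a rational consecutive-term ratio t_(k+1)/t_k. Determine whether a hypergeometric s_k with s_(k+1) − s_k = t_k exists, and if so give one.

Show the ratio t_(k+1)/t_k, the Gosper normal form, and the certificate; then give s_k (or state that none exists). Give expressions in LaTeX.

t_(k+1)/t_k = (k + 2)*(8*k + 3*(k + 1)**2 + 16)/(3*k**2 + 8*k + 8).
Factor: A=k + 2; B=1; C=k**2 + 8*k/3 + 8/3.
Need (k + 2)·f(k+1) − (1)·f(k) = k**2 + 8*k/3 + 8/3.
Bound: deg f ≤ 1.
Solve for f: f(k) = (3*k + 2)/3 (degree 1 ≤ 1).
Certificate R = B(k−1)f/C = (3*k + 2)/(3*k**2 + 8*k + 8) gives s_k = -(3*k + 2)*factorial(k + 1).
Δs = -(3*k**2 + 8*k + 8)*factorial(k + 1), as required.

s_k = - \left(3 k + 2\right) \left(k + 1\right)!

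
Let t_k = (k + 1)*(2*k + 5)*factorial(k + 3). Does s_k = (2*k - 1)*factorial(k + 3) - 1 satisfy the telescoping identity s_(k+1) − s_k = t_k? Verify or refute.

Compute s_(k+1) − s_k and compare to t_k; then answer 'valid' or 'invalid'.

valid; difference matches t_k

s_(k+1) = (2*k + 1)*factorial(k + 4) - 1
s_(k+1) − s_k = (k + 1)*(2*k + 5)*factorial(k + 3)
(s_(k+1) − s_k) − t_k = 0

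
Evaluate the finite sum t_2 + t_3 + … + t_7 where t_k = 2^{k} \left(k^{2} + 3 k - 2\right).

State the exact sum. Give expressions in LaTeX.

Σ = 13824

Ratio r(k) = 2*(k**2 + 5*k + 2)/(k**2 + 3*k - 2).
Factor: A=2; B=1; C=k**2 + 3*k - 2.
f must satisfy (2)·f(k+1) − (1)·f(k) = k**2 + 3*k - 2.
Bound: deg f ≤ 2.
Match coefficients ⇒ f(k) = (k - 2)*(k + 1).
Then R = B(k−1)f/C = (k - 2)*(k + 1)/(k**2 + 3*k - 2), so s_k = R(k)·t_k = 2**k*(k**2 - k - 2).
Check: Δs_k = 2**k*(k**2 + 3*k - 2). ✓
Evaluate s at k=8 and k=2: 13824 and 0; difference 13824.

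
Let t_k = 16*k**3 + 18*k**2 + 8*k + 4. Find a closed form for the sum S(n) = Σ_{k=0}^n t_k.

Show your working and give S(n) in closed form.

S(n) = 4*n**4 + 14*n**3 + 17*n**2 + 11*n + 4

Ratio r(k) = (8*k**3 + 33*k**2 + 46*k + 23)/(8*k**3 + 9*k**2 + 4*k + 2).
So A=1 and B=1, with C=k**3 + 9*k**2/8 + k/2 + 1/4.
f must satisfy (1)·f(k+1) − (1)·f(k) = k**3 + 9*k**2/8 + k/2 + 1/4.
deg f ≤ 4 (via 0,0,3).
Coefficient equations give f(k) = k*(4*k**3 - 2*k**2 - k + 3)/16.
R(k) = B(k−1)·f(k)/C(k) = k*(4*k**3 - 2*k**2 - k + 3)/(2*(8*k**3 + 9*k**2 + 4*k + 2)); s_k = R·t_k = k*(4*k**3 - 2*k**2 - k + 3).
Check: Δs_k = 16*k**3 + 18*k**2 + 8*k + 4. ✓
Σ_(k=0)^n t_k = s_(n+1) − s_(0) = (4*n**4 + 14*n**3 + 17*n**2 + 11*n + 4) − (0), i.e. 4*n**4 + 14*n**3 + 17*n**2 + 11*n + 4.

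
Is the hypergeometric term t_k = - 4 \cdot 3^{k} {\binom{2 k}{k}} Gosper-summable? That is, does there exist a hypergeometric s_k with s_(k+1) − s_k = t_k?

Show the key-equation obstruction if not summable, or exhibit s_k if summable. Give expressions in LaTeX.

No. Not Gosper-summable.

t_(k+1)/t_k = 6*(2*k + 1)/(k + 1).
A = 12*k + 6, B = k + 1, C = 1.
Key eq: (12*k + 6)·f(k+1) = (k)·f(k) + (1).
From deg A=1, deg B=1, deg C=0: d=-1.
d = -1 < 0 ⇒ no nonzero polynomial f; not summable.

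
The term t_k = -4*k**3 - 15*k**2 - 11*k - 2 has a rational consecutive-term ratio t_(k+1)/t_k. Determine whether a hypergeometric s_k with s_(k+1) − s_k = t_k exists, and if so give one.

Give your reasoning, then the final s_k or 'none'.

s_k = k*(-k**3 - 3*k**2 + k + 1)

Ratio r(k) = (4*k**3 + 27*k**2 + 53*k + 32)/(4*k**3 + 15*k**2 + 11*k + 2).
So A=1 and B=1, with C=k**3 + 15*k**2/4 + 11*k/4 + 1/2.
Key eq: (1)·f(k+1) = (1)·f(k) + (k**3 + 15*k**2/4 + 11*k/4 + 1/2).
Degrees (0,0,3) ⇒ d ≤ 4.
Solving with deg f ≤ 4: f(k) = k*(k**3 + 3*k**2 - k - 1)/4.
So s_k = (B(k−1)f/C)·t_k = (k*(k**3 + 3*k**2 - k - 1)/(4*k**3 + 15*k**2 + 11*k + 2))·t_k = k*(-k**3 - 3*k**2 + k + 1).
Check: Δs_k = -4*k**3 - 15*k**2 - 11*k - 2. ✓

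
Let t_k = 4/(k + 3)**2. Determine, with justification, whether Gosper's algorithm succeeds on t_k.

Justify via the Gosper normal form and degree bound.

Step 1: r(k) = (k + 3)**2/(k + 4)**2.
Factor: A=k**2 + 6*k + 9; B=k**2 + 8*k + 16; C=1.
Need (k**2 + 6*k + 9)·f(k+1) − (k**2 + 6*k + 9)·f(k) = 1.
Degrees (2,2,0) ⇒ d ≤ 0.
Write f(k) = c0. Then LHS − RHS = -1, requiring -1 = 0: contradictory. No certificate.

No — the linear system for f has no solution.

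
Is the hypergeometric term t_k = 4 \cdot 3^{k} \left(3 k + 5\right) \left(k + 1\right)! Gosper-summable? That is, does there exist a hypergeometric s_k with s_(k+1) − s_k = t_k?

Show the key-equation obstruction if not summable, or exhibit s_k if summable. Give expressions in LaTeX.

The ratio is 3*(k + 2)*(3*k + 8)/(3*k + 5).
Factor: A=3*k + 6; B=1; C=k + 5/3.
Key eq: (3*k + 6)·f(k+1) = (1)·f(k) + (k + 5/3).
d = 0 from the (1,0,1) case.
Coefficient equations give f(k) = 1/3.
Get s_k = R·t_k = 4*3**k*factorial(k + 1) with R(k) = B(k−1)f(k)/C(k) = 1/(3*k + 5).
Check: Δs_k = 4*3**k*(3*k + 5)*factorial(k + 1). ✓

Yes. s_k = 4 \cdot 3^{k} \left(k + 1\right)!.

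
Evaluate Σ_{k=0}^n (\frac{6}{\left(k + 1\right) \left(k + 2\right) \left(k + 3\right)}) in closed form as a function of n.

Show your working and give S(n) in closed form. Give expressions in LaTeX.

Ratio r(k) = (k + 1)/(k + 4).
Take A(k)=k + 1, B(k)=k + 4, C(k)=1.
Key eq: (k + 1)·f(k+1) = (k + 3)·f(k) + (1).
deg f ≤ 2 (via 1,1,0).
Solving with deg f ≤ 2: f(k) = k*(k + 3)/4.
R(k) = B(k−1)·f(k)/C(k) = k*(k + 3)**2/4; s_k = R·t_k = 3*k*(k + 3)/(2*(k + 1)*(k + 2)).
Δs = 6/(k**3 + 6*k**2 + 11*k + 6), as required.
Telescope: S(n) = s_(n+1) − s_(0) = 3*(n**2 + 5*n + 4)/(2*(n**2 + 5*n + 6)) − (0) = 3*(n**2 + 5*n + 4)/(2*(n**2 + 5*n + 6)).

S(n) = \frac{3 \left(n^{2} + 5 n + 4\right)}{2 \left(n^{2} + 5 n + 6\right)}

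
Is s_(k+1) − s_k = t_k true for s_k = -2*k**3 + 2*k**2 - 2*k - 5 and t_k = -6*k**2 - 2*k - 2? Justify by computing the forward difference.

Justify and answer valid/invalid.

valid; difference matches t_k

s_(k+1) = -2*k**3 - 4*k**2 - 4*k - 7
s_(k+1) − s_k = -6*k**2 - 2*k - 2
(s_(k+1) − s_k) − t_k = 0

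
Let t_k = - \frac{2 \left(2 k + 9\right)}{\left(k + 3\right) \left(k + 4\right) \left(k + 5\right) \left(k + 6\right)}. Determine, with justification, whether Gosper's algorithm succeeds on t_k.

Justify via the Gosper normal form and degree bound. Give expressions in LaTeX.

r(k) = (k + 3)*(2*k + 11)/((k + 7)*(2*k + 9)) after simplifying.
A = k + 3, B = k + 7, C = k + 9/2.
Key eq: (k + 3)·f(k+1) = (k + 6)·f(k) + (k + 9/2).
From deg A=1, deg B=1, deg C=1: d=3.
Solve for f: f(k) = k*(k + 4)*(k + 8)/30 (degree 3 ≤ 3).
Get s_k = R·t_k = 2*k*(-k - 8)/(15*(k**2 + 8*k + 15)) with R(k) = B(k−1)f(k)/C(k) = k*(k + 4)*(k + 6)*(k + 8)/(15*(2*k + 9)).
Verify: 2*(-2*k - 9)/(k**4 + 18*k**3 + 119*k**2 + 342*k + 360) matches t_k.

Yes. s_k = \frac{2 k \left(- k - 8\right)}{15 \left(k^{2} + 8 k + 15\right)}.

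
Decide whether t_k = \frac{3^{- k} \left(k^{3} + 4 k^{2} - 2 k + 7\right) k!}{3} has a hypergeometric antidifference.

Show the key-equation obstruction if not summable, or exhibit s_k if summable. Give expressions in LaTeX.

t_(k+1)/t_k = (k**4 + 8*k**3 + 16*k**2 + 19*k + 10)/(3*(k**3 + 4*k**2 - 2*k + 7)).
Take A(k)=k/3 + 1/3, B(k)=1, C(k)=k**3 + 4*k**2 - 2*k + 7.
Set up (k/3 + 1/3)·f(k+1) − (1)·f(k) − (k**3 + 4*k**2 - 2*k + 7) = 0.
d = 2 from the (1,0,3) case.
Solving with deg f ≤ 2: f(k) = 3*(k**2 + 4*k - 1).
So s_k = (B(k−1)f/C)·t_k = (3*(k**2 + 4*k - 1)/(k**3 + 4*k**2 - 2*k + 7))·t_k = (k**2 + 4*k - 1)*factorial(k)/3**k.
s_(k+1) − s_k = (k**3 + 4*k**2 - 2*k + 7)*factorial(k)/(3*3**k) = t_k.

Yes. s_k = 3^{- k} \left(k^{2} + 4 k - 1\right) k!.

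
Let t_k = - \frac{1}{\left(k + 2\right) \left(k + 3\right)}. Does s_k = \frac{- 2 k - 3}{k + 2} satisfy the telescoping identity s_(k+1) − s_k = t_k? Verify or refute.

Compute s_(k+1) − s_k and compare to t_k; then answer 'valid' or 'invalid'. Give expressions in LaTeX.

s_(k+1) = (-2*k - 5)/(k + 3)
s_(k+1) − s_k = -1/(k**2 + 5*k + 6)
(s_(k+1) − s_k) − t_k = 0

valid; difference matches t_k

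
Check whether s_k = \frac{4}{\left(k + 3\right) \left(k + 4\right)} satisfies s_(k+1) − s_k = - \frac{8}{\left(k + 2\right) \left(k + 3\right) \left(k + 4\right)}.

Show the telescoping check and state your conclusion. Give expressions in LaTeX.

s_(k+1) = 4/((k + 4)*(k + 5))
s_(k+1) − s_k = -8/(k**3 + 12*k**2 + 47*k + 60)
(s_(k+1) − s_k) − t_k = 24/(k**4 + 14*k**3 + 71*k**2 + 154*k + 120)

Invalid: residual \frac{24}{k^{4} + 14 k^{3} + 71 k^{2} + 154 k + 120} ≠ 0.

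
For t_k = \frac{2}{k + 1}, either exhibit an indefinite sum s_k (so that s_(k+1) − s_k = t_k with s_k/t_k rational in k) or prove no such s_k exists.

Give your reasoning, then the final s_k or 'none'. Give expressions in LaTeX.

no hypergeometric antidifference exists

Ratio r(k) = (k + 1)/(k + 2).
Take A(k)=k + 1, B(k)=k + 2, C(k)=1.
Set up (k + 1)·f(k+1) − (k + 1)·f(k) − (1) = 0.
From deg A=1, deg B=1, deg C=0: d=0.
Write f(k) = c0. Then LHS − RHS = -1, requiring -1 = 0: contradictory. No certificate.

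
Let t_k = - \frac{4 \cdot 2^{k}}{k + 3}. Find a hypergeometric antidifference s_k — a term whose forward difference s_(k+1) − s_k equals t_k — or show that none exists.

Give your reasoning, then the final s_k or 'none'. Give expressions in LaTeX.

t_(k+1)/t_k = 2*(k + 3)/(k + 4).
Factor: A=2*k + 6; B=k + 4; C=1.
Solve (2*k + 6)·f(k+1) − (k + 3)·f(k) = 1.
Degrees (1,1,0) ⇒ d ≤ -1.
deg f ≤ -1 is impossible — no certificate.

no hypergeometric antidifference exists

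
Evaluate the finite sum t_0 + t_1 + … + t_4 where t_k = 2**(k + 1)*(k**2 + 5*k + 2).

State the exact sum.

Σ = 1796

Step 1: r(k) = 2*(k**2 + 7*k + 8)/(k**2 + 5*k + 2).
A = 2, B = 1, C = k**2 + 5*k + 2.
Set up (2)·f(k+1) − (1)·f(k) − (k**2 + 5*k + 2) = 0.
deg f ≤ 2 (via 0,0,2).
Solving with deg f ≤ 2: f(k) = (k - 1)*(k + 2).
R(k) = B(k−1)·f(k)/C(k) = (k - 1)*(k + 2)/(k**2 + 5*k + 2); s_k = R·t_k = 2**(k + 1)*(k**2 + k - 2).
Check: Δs_k = 2**(k + 1)*(k**2 + 5*k + 2). ✓
Sum = s_(5) − s_(0); s_(5) = 1792, s_(0) = -4 ⇒ 1796.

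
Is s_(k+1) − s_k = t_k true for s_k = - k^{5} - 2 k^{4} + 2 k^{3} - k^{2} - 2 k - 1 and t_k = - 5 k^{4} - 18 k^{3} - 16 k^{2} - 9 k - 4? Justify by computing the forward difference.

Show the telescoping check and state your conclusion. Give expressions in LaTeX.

s_(k+1) = -k**5 - 7*k**4 - 16*k**3 - 17*k**2 - 11*k - 5
s_(k+1) − s_k = -5*k**4 - 18*k**3 - 16*k**2 - 9*k - 4
(s_(k+1) − s_k) − t_k = 0

valid (s_(k+1) − s_k reduces to t_k)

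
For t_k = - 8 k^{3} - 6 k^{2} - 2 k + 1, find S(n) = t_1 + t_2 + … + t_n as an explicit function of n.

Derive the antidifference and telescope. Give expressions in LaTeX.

The ratio is (8*k**3 + 30*k**2 + 38*k + 15)/(8*k**3 + 6*k**2 + 2*k - 1).
A = 1, B = 1, C = k**3 + 3*k**2/4 + k/4 - 1/8.
Key eq: (1)·f(k+1) = (1)·f(k) + (k**3 + 3*k**2/4 + k/4 - 1/8).
d = 4 from the (0,0,3) case.
Match coefficients ⇒ f(k) = k*(2*k**3 - 2*k**2 - 1)/8.
Certificate R = B(k−1)f/C = k*(2*k**3 - 2*k**2 - 1)/((4*k - 1)*(2*k**2 + 2*k + 1)) gives s_k = -2*k**4 + 2*k**3 + k.
Verify: -8*k**3 - 6*k**2 - 2*k + 1 matches t_k.
Σ_(k=1)^n t_k = s_(n+1) − s_(1) = (-2*n**4 - 6*n**3 - 6*n**2 - n + 1) − (1), i.e. n*(-2*n**3 - 6*n**2 - 6*n - 1).

S(n) = n \left(- 2 n^{3} - 6 n^{2} - 6 n - 1\right)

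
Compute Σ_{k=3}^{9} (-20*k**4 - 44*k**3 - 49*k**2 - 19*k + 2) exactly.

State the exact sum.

Σ = -409528

t_(k+1)/t_k = (20*k**4 + 124*k**3 + 301*k**2 + 329*k + 130)/(20*k**4 + 44*k**3 + 49*k**2 + 19*k - 2).
A = 1, B = 1, C = k**4 + 11*k**3/5 + 49*k**2/20 + 19*k/20 - 1/10.
Key eq: (1)·f(k+1) = (1)·f(k) + (k**4 + 11*k**3/5 + 49*k**2/20 + 19*k/20 - 1/10).
deg f ≤ 5 (via 0,0,4).
Coefficient equations give f(k) = k*(4*k**4 + k**3 + k**2 - 4*k - 4)/20.
Certificate R = B(k−1)f/C = k*(4*k**4 + k**3 + k**2 - 4*k - 4)/(20*k**4 + 44*k**3 + 49*k**2 + 19*k - 2) gives s_k = k*(-4*k**4 - k**3 - k**2 + 4*k + 4).
Verify: -20*k**4 - 44*k**3 - 49*k**2 - 19*k + 2 matches t_k.
Telescoping: Σ = s_(10) − s_(3) = -410560 − (-1032) = -409528.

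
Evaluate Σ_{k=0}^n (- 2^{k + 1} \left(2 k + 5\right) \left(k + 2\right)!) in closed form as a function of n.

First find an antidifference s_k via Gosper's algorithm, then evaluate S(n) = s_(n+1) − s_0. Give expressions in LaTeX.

S(n) = - 4 \cdot 2^{n} \left(n + 3\right)! + 4

r(k) = 2*(k + 3)*(2*k + 7)/(2*k + 5) after simplifying.
So A=2*k + 6 and B=1, with C=k + 5/2.
Need (2*k + 6)·f(k+1) − (1)·f(k) = k + 5/2.
From deg A=1, deg B=0, deg C=1: d=0.
Solve for f: f(k) = 1/2 (degree 0 ≤ 0).
Certificate R = B(k−1)f/C = 1/(2*k + 5) gives s_k = -2**(k + 1)*factorial(k + 2).
s_(k+1) − s_k = -2**(k + 1)*(2*k + 5)*factorial(k + 2) = t_k.
Evaluate: s_(n+1) = -2**(n + 2)*factorial(n + 3); subtract s_(0) = -4 ⇒ S(n) = -4*2**n*factorial(n + 3) + 4.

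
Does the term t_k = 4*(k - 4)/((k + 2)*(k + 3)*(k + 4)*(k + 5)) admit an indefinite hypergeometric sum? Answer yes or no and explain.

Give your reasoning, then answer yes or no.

Yes. s_k = k*(-k**2 - 9*k - 38)/(6*(k + 2)*(k + 3)*(k + 4)).

The ratio is (k - 3)*(k + 2)/((k - 4)*(k + 6)).
Normal form (A,B,C) = (k + 2, k + 6, k - 4).
Solve (k + 2)·f(k+1) − (k + 5)·f(k) = k - 4.
Bound: deg f ≤ 3.
Solve for f: f(k) = -k*(k**2 + 9*k + 38)/24 (degree 3 ≤ 3).
Certificate R = B(k−1)f/C = -k*(k + 5)*(k**2 + 9*k + 38)/(24*(k - 4)) gives s_k = k*(-k**2 - 9*k - 38)/(6*(k + 2)*(k + 3)*(k + 4)).
Verify: 4*(k - 4)/(k**4 + 14*k**3 + 71*k**2 + 154*k + 120) matches t_k.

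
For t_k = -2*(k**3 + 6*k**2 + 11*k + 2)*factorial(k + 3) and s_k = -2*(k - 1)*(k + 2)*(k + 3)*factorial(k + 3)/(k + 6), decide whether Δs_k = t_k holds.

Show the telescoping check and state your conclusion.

Invalid: residual 6*(k**4 + 12*k**3 + 46*k**2 + 67*k + 14)*factorial(k + 3)/((k + 6)*(k + 7)) ≠ 0.

s_(k+1) = -2*k*(k + 3)*(k + 4)*factorial(k + 4)/(k + 7)
s_(k+1) − s_k = -2*(k + 3)*(k**4 + 13*k**3 + 56*k**2 + 91*k + 14)*factorial(k + 3)/((k + 6)*(k + 7))
(s_(k+1) − s_k) − t_k = 6*(k**4 + 12*k**3 + 46*k**2 + 67*k + 14)*factorial(k + 3)/((k + 6)*(k + 7))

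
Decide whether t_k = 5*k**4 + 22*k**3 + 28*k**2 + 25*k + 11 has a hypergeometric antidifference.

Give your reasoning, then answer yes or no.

Yes. s_k = k*(k**4 + 3*k**3 + 4*k + 3).

The ratio is (5*k**4 + 42*k**3 + 124*k**2 + 167*k + 91)/(5*k**4 + 22*k**3 + 28*k**2 + 25*k + 11).
So A=1 and B=1, with C=k**4 + 22*k**3/5 + 28*k**2/5 + 5*k + 11/5.
Set up (1)·f(k+1) − (1)·f(k) − (k**4 + 22*k**3/5 + 28*k**2/5 + 5*k + 11/5) = 0.
d = 5 from the (0,0,4) case.
Coefficient equations give f(k) = k*(k**4 + 3*k**3 + 4*k + 3)/5.
Then R = B(k−1)f/C = k*(k**4 + 3*k**3 + 4*k + 3)/(5*k**4 + 22*k**3 + 28*k**2 + 25*k + 11), so s_k = R(k)·t_k = k*(k**4 + 3*k**3 + 4*k + 3).
Check: Δs_k = 5*k**4 + 22*k**3 + 28*k**2 + 25*k + 11. ✓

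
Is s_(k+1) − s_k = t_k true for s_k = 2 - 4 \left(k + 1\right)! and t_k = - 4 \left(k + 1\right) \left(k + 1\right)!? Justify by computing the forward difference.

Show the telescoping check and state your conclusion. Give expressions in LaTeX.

s_(k+1) = 2 - 4*factorial(k + 2)
s_(k+1) − s_k = -4*(k + 1)*factorial(k + 1)
(s_(k+1) − s_k) − t_k = 0

valid (s_(k+1) − s_k reduces to t_k)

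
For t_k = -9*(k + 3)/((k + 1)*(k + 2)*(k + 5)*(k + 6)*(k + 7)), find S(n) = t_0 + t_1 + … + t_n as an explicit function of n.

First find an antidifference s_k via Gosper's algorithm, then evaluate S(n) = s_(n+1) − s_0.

Ratio r(k) = (k + 1)*(k + 4)*(k + 5)/((k + 3)**2*(k + 8)).
So A=k + 1 and B=k + 8, with C=k**3 + 10*k**2 + 33*k + 36.
Key eq: (k + 1)·f(k+1) = (k + 7)·f(k) + (k**3 + 10*k**2 + 33*k + 36).
Degrees (1,1,3) ⇒ d ≤ 6.
Solving with deg f ≤ 6: f(k) = k*(k + 2)*(k + 3)*(k + 4)*(k**2 + 12*k + 41)/90.
R(k) = B(k−1)·f(k)/C(k) = k*(k + 2)*(k + 7)*(k**2 + 12*k + 41)/(90*(k + 3)); s_k = R·t_k = k*(-k**2 - 12*k - 41)/(10*(k**3 + 12*k**2 + 41*k + 30)).
Verify: 9*(-k - 3)/(k**5 + 21*k**4 + 163*k**3 + 567*k**2 + 844*k + 420) matches t_k.
Σ_(k=0)^n t_k = s_(n+1) − s_(0) = ((-n**3 - 15*n**2 - 68*n - 54)/(10*(n**3 + 15*n**2 + 68*n + 84))) − (0), i.e. (-n**3 - 15*n**2 - 68*n - 54)/(10*(n**3 + 15*n**2 + 68*n + 84)).

S(n) = (-n**3 - 15*n**2 - 68*n - 54)/(10*(n**3 + 15*n**2 + 68*n + 84))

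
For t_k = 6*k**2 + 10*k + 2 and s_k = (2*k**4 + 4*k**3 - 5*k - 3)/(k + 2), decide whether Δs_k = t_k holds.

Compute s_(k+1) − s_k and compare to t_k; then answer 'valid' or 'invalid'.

s_(k+1) = (-5*k + 2*(k + 1)**4 + 4*(k + 1)**3 - 8)/(k + 3)
s_(k+1) − s_k = (6*k**4 + 36*k**3 + 68*k**2 + 46*k + 5)/(k**2 + 5*k + 6)
(s_(k+1) − s_k) − t_k = (-4*k**3 - 20*k**2 - 24*k - 7)/(k**2 + 5*k + 6)

Invalid: residual (-4*k**3 - 20*k**2 - 24*k - 7)/(k**2 + 5*k + 6) ≠ 0.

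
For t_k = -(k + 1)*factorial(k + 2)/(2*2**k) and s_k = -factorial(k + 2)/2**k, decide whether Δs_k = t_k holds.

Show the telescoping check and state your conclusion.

Valid — Δs_k = t_k.

s_(k+1) = -factorial(k + 3)/(2*2**k)
s_(k+1) − s_k = -(k + 1)*factorial(k + 2)/(2*2**k)
(s_(k+1) − s_k) − t_k = 0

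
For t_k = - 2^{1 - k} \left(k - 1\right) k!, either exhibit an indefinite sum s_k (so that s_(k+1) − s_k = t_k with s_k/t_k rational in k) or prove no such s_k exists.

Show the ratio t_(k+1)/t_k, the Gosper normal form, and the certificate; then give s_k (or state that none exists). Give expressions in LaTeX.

s_k = - 2^{2 - k} k!

t_(k+1)/t_k = k*(k + 1)/(2*(k - 1)).
Take A(k)=k/2 + 1/2, B(k)=1, C(k)=k - 1.
Solve (k/2 + 1/2)·f(k+1) − (1)·f(k) = k - 1.
Degrees (1,0,1) ⇒ d ≤ 0.
Match coefficients ⇒ f(k) = 2.
Certificate R = B(k−1)f/C = 2/(k - 1) gives s_k = -2**(2 - k)*factorial(k).
Δs = -2**(1 - k)*(k - 1)*factorial(k), as required.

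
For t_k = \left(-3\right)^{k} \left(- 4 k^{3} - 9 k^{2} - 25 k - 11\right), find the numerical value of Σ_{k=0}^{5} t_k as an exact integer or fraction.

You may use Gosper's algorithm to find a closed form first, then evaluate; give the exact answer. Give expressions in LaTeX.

Step 1: r(k) = 3*(-4*k**3 - 21*k**2 - 55*k - 49)/(4*k**3 + 9*k**2 + 25*k + 11).
Normal form (A,B,C) = (-3, 1, k**3 + 9*k**2/4 + 25*k/4 + 11/4).
Need (-3)·f(k+1) − (1)·f(k) = k**3 + 9*k**2/4 + 25*k/4 + 11/4.
From deg A=0, deg B=0, deg C=3: d=3.
Solve for f: f(k) = -(k**3 + 4*k - 1)/4 (degree 3 ≤ 3).
Get s_k = R·t_k = (-3)**k*(k**3 + 4*k - 1) with R(k) = B(k−1)f(k)/C(k) = -(k**3 + 4*k - 1)/(4*k**3 + 9*k**2 + 25*k + 11).
Check: Δs_k = (-3)**k*(-k**3 - 16*k - 3*(k + 1)**3 - 8). ✓
Sum = s_(6) − s_(0); s_(6) = 174231, s_(0) = -1 ⇒ 174232.

Σ = 174232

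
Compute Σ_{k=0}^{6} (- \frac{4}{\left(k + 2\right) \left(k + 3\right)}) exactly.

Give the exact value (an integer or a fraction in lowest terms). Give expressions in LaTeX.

r(k) = (k + 2)/(k + 4) after simplifying.
So A=k + 2 and B=k + 4, with C=1.
Set up (k + 2)·f(k+1) − (k + 3)·f(k) − (1) = 0.
deg f ≤ 1 (via 1,1,0).
A polynomial solution: f(k) = k/2.
Certificate R = B(k−1)f/C = k*(k + 3)/2 gives s_k = -2*k/(k + 2).
Verify: -4/(k**2 + 5*k + 6) matches t_k.
Telescoping: Σ = s_(7) − s_(0) = -14/9 − (0) = -14/9.

Σ = -14/9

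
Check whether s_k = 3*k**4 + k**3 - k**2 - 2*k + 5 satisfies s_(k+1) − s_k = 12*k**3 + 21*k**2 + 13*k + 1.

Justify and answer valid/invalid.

s_(k+1) = 3*k**4 + 13*k**3 + 20*k**2 + 11*k + 6
s_(k+1) − s_k = 12*k**3 + 21*k**2 + 13*k + 1
(s_(k+1) − s_k) − t_k = 0

Valid — Δs_k = t_k.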